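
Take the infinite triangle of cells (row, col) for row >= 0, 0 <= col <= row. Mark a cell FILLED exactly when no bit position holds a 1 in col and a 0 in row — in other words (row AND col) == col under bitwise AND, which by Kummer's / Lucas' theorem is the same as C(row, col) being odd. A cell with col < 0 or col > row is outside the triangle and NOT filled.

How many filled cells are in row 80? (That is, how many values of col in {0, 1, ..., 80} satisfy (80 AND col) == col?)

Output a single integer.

80 in binary = 1010000
popcount(80) = number of 1-bits in 1010000 = 2
A col c satisfies (80 AND c) == c iff every set bit of c is also set in 80; each of the 2 set bits of 80 can independently be on or off in c.
count = 2^2 = 4

Answer: 4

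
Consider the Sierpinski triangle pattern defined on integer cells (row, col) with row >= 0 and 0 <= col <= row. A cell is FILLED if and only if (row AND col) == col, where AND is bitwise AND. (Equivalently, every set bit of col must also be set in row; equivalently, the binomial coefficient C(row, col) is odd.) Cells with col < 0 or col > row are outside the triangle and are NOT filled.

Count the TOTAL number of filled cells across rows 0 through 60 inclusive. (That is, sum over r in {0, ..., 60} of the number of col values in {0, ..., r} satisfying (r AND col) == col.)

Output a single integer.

Answer: 601

Derivation:
r0=0 pc0: +1 =1
r1=1 pc1: +2 =3
r2=10 pc1: +2 =5
r3=11 pc2: +4 =9
r4=100 pc1: +2 =11
r5=101 pc2: +4 =15
r6=110 pc2: +4 =19
r7=111 pc3: +8 =27
r8=1000 pc1: +2 =29
r9=1001 pc2: +4 =33
r10=1010 pc2: +4 =37
r11=1011 pc3: +8 =45
r12=1100 pc2: +4 =49
r13=1101 pc3: +8 =57
r14=1110 pc3: +8 =65
r15=1111 pc4: +16 =81
r16=10000 pc1: +2 =83
r17=10001 pc2: +4 =87
r18=10010 pc2: +4 =91
r19=10011 pc3: +8 =99
r20=10100 pc2: +4 =103
r21=10101 pc3: +8 =111
r22=10110 pc3: +8 =119
r23=10111 pc4: +16 =135
r24=11000 pc2: +4 =139
r25=11001 pc3: +8 =147
r26=11010 pc3: +8 =155
r27=11011 pc4: +16 =171
r28=11100 pc3: +8 =179
r29=11101 pc4: +16 =195
r30=11110 pc4: +16 =211
r31=11111 pc5: +32 =243
r32=100000 pc1: +2 =245
r33=100001 pc2: +4 =249
r34=100010 pc2: +4 =253
r35=100011 pc3: +8 =261
r36=100100 pc2: +4 =265
r37=100101 pc3: +8 =273
r38=100110 pc3: +8 =281
r39=100111 pc4: +16 =297
r40=101000 pc2: +4 =301
r41=101001 pc3: +8 =309
r42=101010 pc3: +8 =317
r43=101011 pc4: +16 =333
r44=101100 pc3: +8 =341
r45=101101 pc4: +16 =357
r46=101110 pc4: +16 =373
r47=101111 pc5: +32 =405
r48=110000 pc2: +4 =409
r49=110001 pc3: +8 =417
r50=110010 pc3: +8 =425
r51=110011 pc4: +16 =441
r52=110100 pc3: +8 =449
r53=110101 pc4: +16 =465
r54=110110 pc4: +16 =481
r55=110111 pc5: +32 =513
r56=111000 pc3: +8 =521
r57=111001 pc4: +16 =537
r58=111010 pc4: +16 =553
r59=111011 pc5: +32 =585
r60=111100 pc4: +16 =601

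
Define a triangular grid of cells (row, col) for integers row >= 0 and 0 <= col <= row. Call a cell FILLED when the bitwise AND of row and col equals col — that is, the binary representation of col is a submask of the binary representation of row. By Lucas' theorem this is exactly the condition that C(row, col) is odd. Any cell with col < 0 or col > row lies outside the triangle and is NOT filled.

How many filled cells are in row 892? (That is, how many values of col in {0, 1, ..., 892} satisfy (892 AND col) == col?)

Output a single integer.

Answer: 128

Derivation:
892 in binary = 1101111100
popcount(892) = number of 1-bits in 1101111100 = 7
A col c satisfies (892 AND c) == c iff every set bit of c is also set in 892; each of the 7 set bits of 892 can independently be on or off in c.
count = 2^7 = 128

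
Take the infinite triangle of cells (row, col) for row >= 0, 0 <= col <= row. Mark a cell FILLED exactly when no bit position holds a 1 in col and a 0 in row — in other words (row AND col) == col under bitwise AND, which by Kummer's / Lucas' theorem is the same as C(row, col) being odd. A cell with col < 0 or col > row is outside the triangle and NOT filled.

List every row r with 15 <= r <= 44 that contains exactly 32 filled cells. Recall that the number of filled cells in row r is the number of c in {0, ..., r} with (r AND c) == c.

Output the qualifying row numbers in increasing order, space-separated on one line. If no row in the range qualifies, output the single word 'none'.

Row r has 2^popcount(r) filled cells, so we need popcount(r) = log2(32) = 5.
Scan r = 15..44 and keep those with exactly 5 one-bits:
r=15=1111 popcount=4 -> skip
r=16=10000 popcount=1 -> skip
r=17=10001 popcount=2 -> skip
r=18=10010 popcount=2 -> skip
r=19=10011 popcount=3 -> skip
r=20=10100 popcount=2 -> skip
r=21=10101 popcount=3 -> skip
r=22=10110 popcount=3 -> skip
r=23=10111 popcount=4 -> skip
r=24=11000 popcount=2 -> skip
r=25=11001 popcount=3 -> skip
r=26=11010 popcount=3 -> skip
r=27=11011 popcount=4 -> skip
r=28=11100 popcount=3 -> skip
r=29=11101 popcount=4 -> skip
r=30=11110 popcount=4 -> skip
r=31=11111 popcount=5 -> KEEP
r=32=100000 popcount=1 -> skip
r=33=100001 popcount=2 -> skip
r=34=100010 popcount=2 -> skip
r=35=100011 popcount=3 -> skip
r=36=100100 popcount=2 -> skip
r=37=100101 popcount=3 -> skip
r=38=100110 popcount=3 -> skip
r=39=100111 popcount=4 -> skip
r=40=101000 popcount=2 -> skip
r=41=101001 popcount=3 -> skip
r=42=101010 popcount=3 -> skip
r=43=101011 popcount=4 -> skip
r=44=101100 popcount=3 -> skip
Kept rows: 31

Answer: 31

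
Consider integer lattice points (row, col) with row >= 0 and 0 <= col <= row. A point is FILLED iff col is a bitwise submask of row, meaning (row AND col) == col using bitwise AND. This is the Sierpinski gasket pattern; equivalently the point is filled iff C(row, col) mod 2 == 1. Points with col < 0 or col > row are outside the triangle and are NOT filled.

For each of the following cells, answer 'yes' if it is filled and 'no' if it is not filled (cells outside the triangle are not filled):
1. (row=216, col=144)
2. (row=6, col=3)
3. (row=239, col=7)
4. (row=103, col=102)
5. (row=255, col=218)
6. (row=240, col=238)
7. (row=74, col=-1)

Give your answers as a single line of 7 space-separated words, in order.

(216,144): row=0b11011000, col=0b10010000, row AND col = 0b10010000 = 144; 144 == 144 -> filled
(6,3): row=0b110, col=0b11, row AND col = 0b10 = 2; 2 != 3 -> empty
(239,7): row=0b11101111, col=0b111, row AND col = 0b111 = 7; 7 == 7 -> filled
(103,102): row=0b1100111, col=0b1100110, row AND col = 0b1100110 = 102; 102 == 102 -> filled
(255,218): row=0b11111111, col=0b11011010, row AND col = 0b11011010 = 218; 218 == 218 -> filled
(240,238): row=0b11110000, col=0b11101110, row AND col = 0b11100000 = 224; 224 != 238 -> empty
(74,-1): col outside [0, 74] -> not filled

Answer: yes no yes yes yes no no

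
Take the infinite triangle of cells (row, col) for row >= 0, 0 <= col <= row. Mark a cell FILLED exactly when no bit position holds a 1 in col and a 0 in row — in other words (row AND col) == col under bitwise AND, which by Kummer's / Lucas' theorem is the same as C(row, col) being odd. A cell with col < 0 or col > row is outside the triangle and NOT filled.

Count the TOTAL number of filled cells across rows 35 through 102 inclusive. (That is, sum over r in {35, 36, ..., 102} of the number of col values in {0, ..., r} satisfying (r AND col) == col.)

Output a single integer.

Answer: 1038

Derivation:
r35=100011 pc3: +8 =8
r36=100100 pc2: +4 =12
r37=100101 pc3: +8 =20
r38=100110 pc3: +8 =28
r39=100111 pc4: +16 =44
r40=101000 pc2: +4 =48
r41=101001 pc3: +8 =56
r42=101010 pc3: +8 =64
r43=101011 pc4: +16 =80
r44=101100 pc3: +8 =88
r45=101101 pc4: +16 =104
r46=101110 pc4: +16 =120
r47=101111 pc5: +32 =152
r48=110000 pc2: +4 =156
r49=110001 pc3: +8 =164
r50=110010 pc3: +8 =172
r51=110011 pc4: +16 =188
r52=110100 pc3: +8 =196
r53=110101 pc4: +16 =212
r54=110110 pc4: +16 =228
r55=110111 pc5: +32 =260
r56=111000 pc3: +8 =268
r57=111001 pc4: +16 =284
r58=111010 pc4: +16 =300
r59=111011 pc5: +32 =332
r60=111100 pc4: +16 =348
r61=111101 pc5: +32 =380
r62=111110 pc5: +32 =412
r63=111111 pc6: +64 =476
r64=1000000 pc1: +2 =478
r65=1000001 pc2: +4 =482
r66=1000010 pc2: +4 =486
r67=1000011 pc3: +8 =494
r68=1000100 pc2: +4 =498
r69=1000101 pc3: +8 =506
r70=1000110 pc3: +8 =514
r71=1000111 pc4: +16 =530
r72=1001000 pc2: +4 =534
r73=1001001 pc3: +8 =542
r74=1001010 pc3: +8 =550
r75=1001011 pc4: +16 =566
r76=1001100 pc3: +8 =574
r77=1001101 pc4: +16 =590
r78=1001110 pc4: +16 =606
r79=1001111 pc5: +32 =638
r80=1010000 pc2: +4 =642
r81=1010001 pc3: +8 =650
r82=1010010 pc3: +8 =658
r83=1010011 pc4: +16 =674
r84=1010100 pc3: +8 =682
r85=1010101 pc4: +16 =698
r86=1010110 pc4: +16 =714
r87=1010111 pc5: +32 =746
r88=1011000 pc3: +8 =754
r89=1011001 pc4: +16 =770
r90=1011010 pc4: +16 =786
r91=1011011 pc5: +32 =818
r92=1011100 pc4: +16 =834
r93=1011101 pc5: +32 =866
r94=1011110 pc5: +32 =898
r95=1011111 pc6: +64 =962
r96=1100000 pc2: +4 =966
r97=1100001 pc3: +8 =974
r98=1100010 pc3: +8 =982
r99=1100011 pc4: +16 =998
r100=1100100 pc3: +8 =1006
r101=1100101 pc4: +16 =1022
r102=1100110 pc4: +16 =1038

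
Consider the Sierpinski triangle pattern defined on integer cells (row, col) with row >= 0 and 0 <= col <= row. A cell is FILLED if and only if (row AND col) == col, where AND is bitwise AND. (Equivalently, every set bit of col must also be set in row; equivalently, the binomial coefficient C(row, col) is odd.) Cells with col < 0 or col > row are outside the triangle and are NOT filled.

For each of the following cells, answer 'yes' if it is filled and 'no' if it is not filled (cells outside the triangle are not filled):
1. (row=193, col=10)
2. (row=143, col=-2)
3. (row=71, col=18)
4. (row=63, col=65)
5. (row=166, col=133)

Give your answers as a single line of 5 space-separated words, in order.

(193,10): row=0b11000001, col=0b1010, row AND col = 0b0 = 0; 0 != 10 -> empty
(143,-2): col outside [0, 143] -> not filled
(71,18): row=0b1000111, col=0b10010, row AND col = 0b10 = 2; 2 != 18 -> empty
(63,65): col outside [0, 63] -> not filled
(166,133): row=0b10100110, col=0b10000101, row AND col = 0b10000100 = 132; 132 != 133 -> empty

Answer: no no no no no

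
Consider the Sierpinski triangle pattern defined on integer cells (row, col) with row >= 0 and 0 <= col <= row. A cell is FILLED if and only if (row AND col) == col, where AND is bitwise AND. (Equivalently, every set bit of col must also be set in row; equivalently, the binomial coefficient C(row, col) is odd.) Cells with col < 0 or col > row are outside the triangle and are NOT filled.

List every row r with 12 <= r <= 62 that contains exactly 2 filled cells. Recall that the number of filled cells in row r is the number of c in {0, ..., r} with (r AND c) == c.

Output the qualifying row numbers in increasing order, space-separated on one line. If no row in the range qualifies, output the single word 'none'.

Answer: 16 32

Derivation:
Row r has 2^popcount(r) filled cells, so we need popcount(r) = log2(2) = 1.
Scan r = 12..62 and keep those with exactly 1 one-bits:
r=12=1100 popcount=2 -> skip
r=13=1101 popcount=3 -> skip
r=14=1110 popcount=3 -> skip
r=15=1111 popcount=4 -> skip
r=16=10000 popcount=1 -> KEEP
r=17=10001 popcount=2 -> skip
r=18=10010 popcount=2 -> skip
r=19=10011 popcount=3 -> skip
r=20=10100 popcount=2 -> skip
r=21=10101 popcount=3 -> skip
r=22=10110 popcount=3 -> skip
r=23=10111 popcount=4 -> skip
r=24=11000 popcount=2 -> skip
r=25=11001 popcount=3 -> skip
r=26=11010 popcount=3 -> skip
r=27=11011 popcount=4 -> skip
r=28=11100 popcount=3 -> skip
r=29=11101 popcount=4 -> skip
r=30=11110 popcount=4 -> skip
r=31=11111 popcount=5 -> skip
r=32=100000 popcount=1 -> KEEP
r=33=100001 popcount=2 -> skip
r=34=100010 popcount=2 -> skip
r=35=100011 popcount=3 -> skip
r=36=100100 popcount=2 -> skip
r=37=100101 popcount=3 -> skip
r=38=100110 popcount=3 -> skip
r=39=100111 popcount=4 -> skip
r=40=101000 popcount=2 -> skip
r=41=101001 popcount=3 -> skip
r=42=101010 popcount=3 -> skip
r=43=101011 popcount=4 -> skip
r=44=101100 popcount=3 -> skip
r=45=101101 popcount=4 -> skip
r=46=101110 popcount=4 -> skip
r=47=101111 popcount=5 -> skip
r=48=110000 popcount=2 -> skip
r=49=110001 popcount=3 -> skip
r=50=110010 popcount=3 -> skip
r=51=110011 popcount=4 -> skip
r=52=110100 popcount=3 -> skip
r=53=110101 popcount=4 -> skip
r=54=110110 popcount=4 -> skip
r=55=110111 popcount=5 -> skip
r=56=111000 popcount=3 -> skip
r=57=111001 popcount=4 -> skip
r=58=111010 popcount=4 -> skip
r=59=111011 popcount=5 -> skip
r=60=111100 popcount=4 -> skip
r=61=111101 popcount=5 -> skip
r=62=111110 popcount=5 -> skip
Kept rows: 16 32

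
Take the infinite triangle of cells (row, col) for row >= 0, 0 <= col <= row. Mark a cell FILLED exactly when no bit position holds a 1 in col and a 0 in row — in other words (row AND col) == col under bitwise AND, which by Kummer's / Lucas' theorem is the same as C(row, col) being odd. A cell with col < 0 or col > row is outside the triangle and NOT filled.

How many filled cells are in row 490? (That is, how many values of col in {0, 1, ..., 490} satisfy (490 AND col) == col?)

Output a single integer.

Answer: 64

Derivation:
490 in binary = 111101010
popcount(490) = number of 1-bits in 111101010 = 6
A col c satisfies (490 AND c) == c iff every set bit of c is also set in 490; each of the 6 set bits of 490 can independently be on or off in c.
count = 2^6 = 64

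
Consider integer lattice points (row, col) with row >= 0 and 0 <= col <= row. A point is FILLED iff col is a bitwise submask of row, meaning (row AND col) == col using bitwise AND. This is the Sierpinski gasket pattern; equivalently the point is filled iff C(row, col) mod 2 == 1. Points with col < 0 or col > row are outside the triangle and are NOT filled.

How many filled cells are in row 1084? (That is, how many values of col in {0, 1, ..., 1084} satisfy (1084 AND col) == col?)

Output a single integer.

1084 in binary = 10000111100
popcount(1084) = number of 1-bits in 10000111100 = 5
A col c satisfies (1084 AND c) == c iff every set bit of c is also set in 1084; each of the 5 set bits of 1084 can independently be on or off in c.
count = 2^5 = 32

Answer: 32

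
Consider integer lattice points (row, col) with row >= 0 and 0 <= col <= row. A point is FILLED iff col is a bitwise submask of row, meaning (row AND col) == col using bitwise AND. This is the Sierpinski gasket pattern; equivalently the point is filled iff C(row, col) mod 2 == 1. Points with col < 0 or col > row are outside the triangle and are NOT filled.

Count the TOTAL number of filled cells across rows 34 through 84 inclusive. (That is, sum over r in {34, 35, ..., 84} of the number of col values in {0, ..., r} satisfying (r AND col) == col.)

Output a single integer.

Answer: 686

Derivation:
r34=100010 pc2: +4 =4
r35=100011 pc3: +8 =12
r36=100100 pc2: +4 =16
r37=100101 pc3: +8 =24
r38=100110 pc3: +8 =32
r39=100111 pc4: +16 =48
r40=101000 pc2: +4 =52
r41=101001 pc3: +8 =60
r42=101010 pc3: +8 =68
r43=101011 pc4: +16 =84
r44=101100 pc3: +8 =92
r45=101101 pc4: +16 =108
r46=101110 pc4: +16 =124
r47=101111 pc5: +32 =156
r48=110000 pc2: +4 =160
r49=110001 pc3: +8 =168
r50=110010 pc3: +8 =176
r51=110011 pc4: +16 =192
r52=110100 pc3: +8 =200
r53=110101 pc4: +16 =216
r54=110110 pc4: +16 =232
r55=110111 pc5: +32 =264
r56=111000 pc3: +8 =272
r57=111001 pc4: +16 =288
r58=111010 pc4: +16 =304
r59=111011 pc5: +32 =336
r60=111100 pc4: +16 =352
r61=111101 pc5: +32 =384
r62=111110 pc5: +32 =416
r63=111111 pc6: +64 =480
r64=1000000 pc1: +2 =482
r65=1000001 pc2: +4 =486
r66=1000010 pc2: +4 =490
r67=1000011 pc3: +8 =498
r68=1000100 pc2: +4 =502
r69=1000101 pc3: +8 =510
r70=1000110 pc3: +8 =518
r71=1000111 pc4: +16 =534
r72=1001000 pc2: +4 =538
r73=1001001 pc3: +8 =546
r74=1001010 pc3: +8 =554
r75=1001011 pc4: +16 =570
r76=1001100 pc3: +8 =578
r77=1001101 pc4: +16 =594
r78=1001110 pc4: +16 =610
r79=1001111 pc5: +32 =642
r80=1010000 pc2: +4 =646
r81=1010001 pc3: +8 =654
r82=1010010 pc3: +8 =662
r83=1010011 pc4: +16 =678
r84=1010100 pc3: +8 =686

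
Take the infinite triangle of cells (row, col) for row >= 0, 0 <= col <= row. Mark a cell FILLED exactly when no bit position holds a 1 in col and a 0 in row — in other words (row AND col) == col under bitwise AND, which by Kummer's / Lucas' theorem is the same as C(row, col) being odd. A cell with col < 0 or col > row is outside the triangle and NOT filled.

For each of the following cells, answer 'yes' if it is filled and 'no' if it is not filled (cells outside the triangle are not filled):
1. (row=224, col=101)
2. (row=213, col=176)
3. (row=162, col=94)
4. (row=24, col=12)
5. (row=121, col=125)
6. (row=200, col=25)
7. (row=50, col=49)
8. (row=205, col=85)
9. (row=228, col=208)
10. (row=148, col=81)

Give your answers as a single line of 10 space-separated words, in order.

(224,101): row=0b11100000, col=0b1100101, row AND col = 0b1100000 = 96; 96 != 101 -> empty
(213,176): row=0b11010101, col=0b10110000, row AND col = 0b10010000 = 144; 144 != 176 -> empty
(162,94): row=0b10100010, col=0b1011110, row AND col = 0b10 = 2; 2 != 94 -> empty
(24,12): row=0b11000, col=0b1100, row AND col = 0b1000 = 8; 8 != 12 -> empty
(121,125): col outside [0, 121] -> not filled
(200,25): row=0b11001000, col=0b11001, row AND col = 0b1000 = 8; 8 != 25 -> empty
(50,49): row=0b110010, col=0b110001, row AND col = 0b110000 = 48; 48 != 49 -> empty
(205,85): row=0b11001101, col=0b1010101, row AND col = 0b1000101 = 69; 69 != 85 -> empty
(228,208): row=0b11100100, col=0b11010000, row AND col = 0b11000000 = 192; 192 != 208 -> empty
(148,81): row=0b10010100, col=0b1010001, row AND col = 0b10000 = 16; 16 != 81 -> empty

Answer: no no no no no no no no no no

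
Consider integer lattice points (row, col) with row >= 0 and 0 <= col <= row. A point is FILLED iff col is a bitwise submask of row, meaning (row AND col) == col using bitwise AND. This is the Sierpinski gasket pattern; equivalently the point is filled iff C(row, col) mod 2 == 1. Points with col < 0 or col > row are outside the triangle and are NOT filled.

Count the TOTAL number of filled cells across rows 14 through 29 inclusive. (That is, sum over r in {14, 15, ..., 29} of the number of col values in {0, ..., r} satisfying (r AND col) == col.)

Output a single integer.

Answer: 138

Derivation:
r14=1110 pc3: +8 =8
r15=1111 pc4: +16 =24
r16=10000 pc1: +2 =26
r17=10001 pc2: +4 =30
r18=10010 pc2: +4 =34
r19=10011 pc3: +8 =42
r20=10100 pc2: +4 =46
r21=10101 pc3: +8 =54
r22=10110 pc3: +8 =62
r23=10111 pc4: +16 =78
r24=11000 pc2: +4 =82
r25=11001 pc3: +8 =90
r26=11010 pc3: +8 =98
r27=11011 pc4: +16 =114
r28=11100 pc3: +8 =122
r29=11101 pc4: +16 =138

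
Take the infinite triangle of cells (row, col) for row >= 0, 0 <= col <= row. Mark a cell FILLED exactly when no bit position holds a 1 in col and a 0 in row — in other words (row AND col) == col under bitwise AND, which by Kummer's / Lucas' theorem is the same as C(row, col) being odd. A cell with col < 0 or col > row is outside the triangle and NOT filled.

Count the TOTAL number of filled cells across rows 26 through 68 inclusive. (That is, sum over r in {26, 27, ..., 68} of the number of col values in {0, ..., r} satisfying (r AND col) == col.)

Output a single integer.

r26=11010 pc3: +8 =8
r27=11011 pc4: +16 =24
r28=11100 pc3: +8 =32
r29=11101 pc4: +16 =48
r30=11110 pc4: +16 =64
r31=11111 pc5: +32 =96
r32=100000 pc1: +2 =98
r33=100001 pc2: +4 =102
r34=100010 pc2: +4 =106
r35=100011 pc3: +8 =114
r36=100100 pc2: +4 =118
r37=100101 pc3: +8 =126
r38=100110 pc3: +8 =134
r39=100111 pc4: +16 =150
r40=101000 pc2: +4 =154
r41=101001 pc3: +8 =162
r42=101010 pc3: +8 =170
r43=101011 pc4: +16 =186
r44=101100 pc3: +8 =194
r45=101101 pc4: +16 =210
r46=101110 pc4: +16 =226
r47=101111 pc5: +32 =258
r48=110000 pc2: +4 =262
r49=110001 pc3: +8 =270
r50=110010 pc3: +8 =278
r51=110011 pc4: +16 =294
r52=110100 pc3: +8 =302
r53=110101 pc4: +16 =318
r54=110110 pc4: +16 =334
r55=110111 pc5: +32 =366
r56=111000 pc3: +8 =374
r57=111001 pc4: +16 =390
r58=111010 pc4: +16 =406
r59=111011 pc5: +32 =438
r60=111100 pc4: +16 =454
r61=111101 pc5: +32 =486
r62=111110 pc5: +32 =518
r63=111111 pc6: +64 =582
r64=1000000 pc1: +2 =584
r65=1000001 pc2: +4 =588
r66=1000010 pc2: +4 =592
r67=1000011 pc3: +8 =600
r68=1000100 pc2: +4 =604

Answer: 604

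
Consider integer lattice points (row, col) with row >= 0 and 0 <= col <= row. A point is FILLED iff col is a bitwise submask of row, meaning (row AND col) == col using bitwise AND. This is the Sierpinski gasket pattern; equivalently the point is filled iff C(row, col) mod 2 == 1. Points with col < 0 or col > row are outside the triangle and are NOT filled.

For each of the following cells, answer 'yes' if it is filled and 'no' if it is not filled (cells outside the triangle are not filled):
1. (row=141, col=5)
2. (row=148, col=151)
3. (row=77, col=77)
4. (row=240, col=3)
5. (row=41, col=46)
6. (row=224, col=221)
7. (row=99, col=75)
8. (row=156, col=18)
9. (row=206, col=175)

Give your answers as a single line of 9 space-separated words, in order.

(141,5): row=0b10001101, col=0b101, row AND col = 0b101 = 5; 5 == 5 -> filled
(148,151): col outside [0, 148] -> not filled
(77,77): row=0b1001101, col=0b1001101, row AND col = 0b1001101 = 77; 77 == 77 -> filled
(240,3): row=0b11110000, col=0b11, row AND col = 0b0 = 0; 0 != 3 -> empty
(41,46): col outside [0, 41] -> not filled
(224,221): row=0b11100000, col=0b11011101, row AND col = 0b11000000 = 192; 192 != 221 -> empty
(99,75): row=0b1100011, col=0b1001011, row AND col = 0b1000011 = 67; 67 != 75 -> empty
(156,18): row=0b10011100, col=0b10010, row AND col = 0b10000 = 16; 16 != 18 -> empty
(206,175): row=0b11001110, col=0b10101111, row AND col = 0b10001110 = 142; 142 != 175 -> empty

Answer: yes no yes no no no no no no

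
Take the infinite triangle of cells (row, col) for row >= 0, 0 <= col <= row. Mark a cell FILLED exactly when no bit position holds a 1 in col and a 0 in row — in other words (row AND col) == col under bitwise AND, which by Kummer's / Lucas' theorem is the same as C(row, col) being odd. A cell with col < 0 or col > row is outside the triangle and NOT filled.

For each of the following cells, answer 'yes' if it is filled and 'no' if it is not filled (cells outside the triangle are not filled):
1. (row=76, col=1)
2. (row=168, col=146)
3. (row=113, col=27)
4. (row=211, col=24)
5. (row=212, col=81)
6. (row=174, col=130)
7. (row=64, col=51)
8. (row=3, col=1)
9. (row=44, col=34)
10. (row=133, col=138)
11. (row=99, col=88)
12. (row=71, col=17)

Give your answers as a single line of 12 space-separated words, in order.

Answer: no no no no no yes no yes no no no no

Derivation:
(76,1): row=0b1001100, col=0b1, row AND col = 0b0 = 0; 0 != 1 -> empty
(168,146): row=0b10101000, col=0b10010010, row AND col = 0b10000000 = 128; 128 != 146 -> empty
(113,27): row=0b1110001, col=0b11011, row AND col = 0b10001 = 17; 17 != 27 -> empty
(211,24): row=0b11010011, col=0b11000, row AND col = 0b10000 = 16; 16 != 24 -> empty
(212,81): row=0b11010100, col=0b1010001, row AND col = 0b1010000 = 80; 80 != 81 -> empty
(174,130): row=0b10101110, col=0b10000010, row AND col = 0b10000010 = 130; 130 == 130 -> filled
(64,51): row=0b1000000, col=0b110011, row AND col = 0b0 = 0; 0 != 51 -> empty
(3,1): row=0b11, col=0b1, row AND col = 0b1 = 1; 1 == 1 -> filled
(44,34): row=0b101100, col=0b100010, row AND col = 0b100000 = 32; 32 != 34 -> empty
(133,138): col outside [0, 133] -> not filled
(99,88): row=0b1100011, col=0b1011000, row AND col = 0b1000000 = 64; 64 != 88 -> empty
(71,17): row=0b1000111, col=0b10001, row AND col = 0b1 = 1; 1 != 17 -> empty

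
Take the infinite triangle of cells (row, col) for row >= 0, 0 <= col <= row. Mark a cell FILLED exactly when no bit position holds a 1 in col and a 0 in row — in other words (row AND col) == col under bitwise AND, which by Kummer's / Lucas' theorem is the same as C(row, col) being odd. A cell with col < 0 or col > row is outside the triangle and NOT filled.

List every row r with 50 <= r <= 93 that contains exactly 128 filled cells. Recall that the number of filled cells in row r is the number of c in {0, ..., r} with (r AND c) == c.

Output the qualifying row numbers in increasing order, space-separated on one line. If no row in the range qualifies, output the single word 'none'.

Row r has 2^popcount(r) filled cells, so we need popcount(r) = log2(128) = 7.
Scan r = 50..93 and keep those with exactly 7 one-bits:
r=50=110010 popcount=3 -> skip
r=51=110011 popcount=4 -> skip
r=52=110100 popcount=3 -> skip
r=53=110101 popcount=4 -> skip
r=54=110110 popcount=4 -> skip
r=55=110111 popcount=5 -> skip
r=56=111000 popcount=3 -> skip
r=57=111001 popcount=4 -> skip
r=58=111010 popcount=4 -> skip
r=59=111011 popcount=5 -> skip
r=60=111100 popcount=4 -> skip
r=61=111101 popcount=5 -> skip
r=62=111110 popcount=5 -> skip
r=63=111111 popcount=6 -> skip
r=64=1000000 popcount=1 -> skip
r=65=1000001 popcount=2 -> skip
r=66=1000010 popcount=2 -> skip
r=67=1000011 popcount=3 -> skip
r=68=1000100 popcount=2 -> skip
r=69=1000101 popcount=3 -> skip
r=70=1000110 popcount=3 -> skip
r=71=1000111 popcount=4 -> skip
r=72=1001000 popcount=2 -> skip
r=73=1001001 popcount=3 -> skip
r=74=1001010 popcount=3 -> skip
r=75=1001011 popcount=4 -> skip
r=76=1001100 popcount=3 -> skip
r=77=1001101 popcount=4 -> skip
r=78=1001110 popcount=4 -> skip
r=79=1001111 popcount=5 -> skip
r=80=1010000 popcount=2 -> skip
r=81=1010001 popcount=3 -> skip
r=82=1010010 popcount=3 -> skip
r=83=1010011 popcount=4 -> skip
r=84=1010100 popcount=3 -> skip
r=85=1010101 popcount=4 -> skip
r=86=1010110 popcount=4 -> skip
r=87=1010111 popcount=5 -> skip
r=88=1011000 popcount=3 -> skip
r=89=1011001 popcount=4 -> skip
r=90=1011010 popcount=4 -> skip
r=91=1011011 popcount=5 -> skip
r=92=1011100 popcount=4 -> skip
r=93=1011101 popcount=5 -> skip
Kept rows: none

Answer: none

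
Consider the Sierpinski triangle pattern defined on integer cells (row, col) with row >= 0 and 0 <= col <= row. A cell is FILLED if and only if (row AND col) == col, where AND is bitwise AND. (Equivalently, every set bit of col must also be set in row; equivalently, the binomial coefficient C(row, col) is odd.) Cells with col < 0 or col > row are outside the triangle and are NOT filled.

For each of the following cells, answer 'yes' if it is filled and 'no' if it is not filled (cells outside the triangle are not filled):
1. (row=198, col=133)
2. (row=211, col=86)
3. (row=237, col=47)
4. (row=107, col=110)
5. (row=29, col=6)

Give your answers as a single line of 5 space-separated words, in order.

(198,133): row=0b11000110, col=0b10000101, row AND col = 0b10000100 = 132; 132 != 133 -> empty
(211,86): row=0b11010011, col=0b1010110, row AND col = 0b1010010 = 82; 82 != 86 -> empty
(237,47): row=0b11101101, col=0b101111, row AND col = 0b101101 = 45; 45 != 47 -> empty
(107,110): col outside [0, 107] -> not filled
(29,6): row=0b11101, col=0b110, row AND col = 0b100 = 4; 4 != 6 -> empty

Answer: no no no no no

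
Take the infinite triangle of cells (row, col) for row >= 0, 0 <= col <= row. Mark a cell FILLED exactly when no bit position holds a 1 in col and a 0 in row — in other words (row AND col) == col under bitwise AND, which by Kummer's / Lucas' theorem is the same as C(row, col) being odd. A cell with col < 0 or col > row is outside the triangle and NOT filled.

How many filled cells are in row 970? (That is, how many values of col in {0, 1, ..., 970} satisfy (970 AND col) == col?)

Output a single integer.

970 in binary = 1111001010
popcount(970) = number of 1-bits in 1111001010 = 6
A col c satisfies (970 AND c) == c iff every set bit of c is also set in 970; each of the 6 set bits of 970 can independently be on or off in c.
count = 2^6 = 64

Answer: 64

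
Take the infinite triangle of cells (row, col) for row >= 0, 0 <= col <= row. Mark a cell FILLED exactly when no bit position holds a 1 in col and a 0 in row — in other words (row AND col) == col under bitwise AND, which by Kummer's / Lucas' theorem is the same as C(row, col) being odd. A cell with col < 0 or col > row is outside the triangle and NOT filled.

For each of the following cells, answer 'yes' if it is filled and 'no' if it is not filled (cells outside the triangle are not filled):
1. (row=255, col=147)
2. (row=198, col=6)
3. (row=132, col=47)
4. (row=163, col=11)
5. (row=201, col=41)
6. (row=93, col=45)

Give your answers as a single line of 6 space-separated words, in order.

(255,147): row=0b11111111, col=0b10010011, row AND col = 0b10010011 = 147; 147 == 147 -> filled
(198,6): row=0b11000110, col=0b110, row AND col = 0b110 = 6; 6 == 6 -> filled
(132,47): row=0b10000100, col=0b101111, row AND col = 0b100 = 4; 4 != 47 -> empty
(163,11): row=0b10100011, col=0b1011, row AND col = 0b11 = 3; 3 != 11 -> empty
(201,41): row=0b11001001, col=0b101001, row AND col = 0b1001 = 9; 9 != 41 -> empty
(93,45): row=0b1011101, col=0b101101, row AND col = 0b1101 = 13; 13 != 45 -> empty

Answer: yes yes no no no no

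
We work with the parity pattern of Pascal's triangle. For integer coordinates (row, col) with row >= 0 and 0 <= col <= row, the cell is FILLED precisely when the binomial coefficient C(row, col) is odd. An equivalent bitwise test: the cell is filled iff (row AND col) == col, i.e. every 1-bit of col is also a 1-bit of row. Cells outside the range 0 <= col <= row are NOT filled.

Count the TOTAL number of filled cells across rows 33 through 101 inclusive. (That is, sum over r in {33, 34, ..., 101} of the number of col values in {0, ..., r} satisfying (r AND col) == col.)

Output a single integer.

r33=100001 pc2: +4 =4
r34=100010 pc2: +4 =8
r35=100011 pc3: +8 =16
r36=100100 pc2: +4 =20
r37=100101 pc3: +8 =28
r38=100110 pc3: +8 =36
r39=100111 pc4: +16 =52
r40=101000 pc2: +4 =56
r41=101001 pc3: +8 =64
r42=101010 pc3: +8 =72
r43=101011 pc4: +16 =88
r44=101100 pc3: +8 =96
r45=101101 pc4: +16 =112
r46=101110 pc4: +16 =128
r47=101111 pc5: +32 =160
r48=110000 pc2: +4 =164
r49=110001 pc3: +8 =172
r50=110010 pc3: +8 =180
r51=110011 pc4: +16 =196
r52=110100 pc3: +8 =204
r53=110101 pc4: +16 =220
r54=110110 pc4: +16 =236
r55=110111 pc5: +32 =268
r56=111000 pc3: +8 =276
r57=111001 pc4: +16 =292
r58=111010 pc4: +16 =308
r59=111011 pc5: +32 =340
r60=111100 pc4: +16 =356
r61=111101 pc5: +32 =388
r62=111110 pc5: +32 =420
r63=111111 pc6: +64 =484
r64=1000000 pc1: +2 =486
r65=1000001 pc2: +4 =490
r66=1000010 pc2: +4 =494
r67=1000011 pc3: +8 =502
r68=1000100 pc2: +4 =506
r69=1000101 pc3: +8 =514
r70=1000110 pc3: +8 =522
r71=1000111 pc4: +16 =538
r72=1001000 pc2: +4 =542
r73=1001001 pc3: +8 =550
r74=1001010 pc3: +8 =558
r75=1001011 pc4: +16 =574
r76=1001100 pc3: +8 =582
r77=1001101 pc4: +16 =598
r78=1001110 pc4: +16 =614
r79=1001111 pc5: +32 =646
r80=1010000 pc2: +4 =650
r81=1010001 pc3: +8 =658
r82=1010010 pc3: +8 =666
r83=1010011 pc4: +16 =682
r84=1010100 pc3: +8 =690
r85=1010101 pc4: +16 =706
r86=1010110 pc4: +16 =722
r87=1010111 pc5: +32 =754
r88=1011000 pc3: +8 =762
r89=1011001 pc4: +16 =778
r90=1011010 pc4: +16 =794
r91=1011011 pc5: +32 =826
r92=1011100 pc4: +16 =842
r93=1011101 pc5: +32 =874
r94=1011110 pc5: +32 =906
r95=1011111 pc6: +64 =970
r96=1100000 pc2: +4 =974
r97=1100001 pc3: +8 =982
r98=1100010 pc3: +8 =990
r99=1100011 pc4: +16 =1006
r100=1100100 pc3: +8 =1014
r101=1100101 pc4: +16 =1030

Answer: 1030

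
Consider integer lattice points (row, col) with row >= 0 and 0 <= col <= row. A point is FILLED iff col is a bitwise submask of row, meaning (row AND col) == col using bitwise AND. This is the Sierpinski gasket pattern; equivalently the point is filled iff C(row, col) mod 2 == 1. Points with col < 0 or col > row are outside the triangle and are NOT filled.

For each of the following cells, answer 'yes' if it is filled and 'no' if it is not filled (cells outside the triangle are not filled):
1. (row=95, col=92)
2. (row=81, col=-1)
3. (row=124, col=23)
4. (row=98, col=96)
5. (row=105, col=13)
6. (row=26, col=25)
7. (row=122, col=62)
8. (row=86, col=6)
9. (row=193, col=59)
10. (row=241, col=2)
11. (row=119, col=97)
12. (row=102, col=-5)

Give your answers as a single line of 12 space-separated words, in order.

Answer: yes no no yes no no no yes no no yes no

Derivation:
(95,92): row=0b1011111, col=0b1011100, row AND col = 0b1011100 = 92; 92 == 92 -> filled
(81,-1): col outside [0, 81] -> not filled
(124,23): row=0b1111100, col=0b10111, row AND col = 0b10100 = 20; 20 != 23 -> empty
(98,96): row=0b1100010, col=0b1100000, row AND col = 0b1100000 = 96; 96 == 96 -> filled
(105,13): row=0b1101001, col=0b1101, row AND col = 0b1001 = 9; 9 != 13 -> empty
(26,25): row=0b11010, col=0b11001, row AND col = 0b11000 = 24; 24 != 25 -> empty
(122,62): row=0b1111010, col=0b111110, row AND col = 0b111010 = 58; 58 != 62 -> empty
(86,6): row=0b1010110, col=0b110, row AND col = 0b110 = 6; 6 == 6 -> filled
(193,59): row=0b11000001, col=0b111011, row AND col = 0b1 = 1; 1 != 59 -> empty
(241,2): row=0b11110001, col=0b10, row AND col = 0b0 = 0; 0 != 2 -> empty
(119,97): row=0b1110111, col=0b1100001, row AND col = 0b1100001 = 97; 97 == 97 -> filled
(102,-5): col outside [0, 102] -> not filled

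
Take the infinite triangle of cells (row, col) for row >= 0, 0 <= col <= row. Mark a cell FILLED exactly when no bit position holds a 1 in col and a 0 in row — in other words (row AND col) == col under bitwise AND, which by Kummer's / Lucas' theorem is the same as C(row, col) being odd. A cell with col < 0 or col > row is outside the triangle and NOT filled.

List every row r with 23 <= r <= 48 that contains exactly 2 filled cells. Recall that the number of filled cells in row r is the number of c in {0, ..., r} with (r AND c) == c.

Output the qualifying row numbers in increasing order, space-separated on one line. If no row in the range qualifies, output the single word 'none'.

Row r has 2^popcount(r) filled cells, so we need popcount(r) = log2(2) = 1.
Scan r = 23..48 and keep those with exactly 1 one-bits:
r=23=10111 popcount=4 -> skip
r=24=11000 popcount=2 -> skip
r=25=11001 popcount=3 -> skip
r=26=11010 popcount=3 -> skip
r=27=11011 popcount=4 -> skip
r=28=11100 popcount=3 -> skip
r=29=11101 popcount=4 -> skip
r=30=11110 popcount=4 -> skip
r=31=11111 popcount=5 -> skip
r=32=100000 popcount=1 -> KEEP
r=33=100001 popcount=2 -> skip
r=34=100010 popcount=2 -> skip
r=35=100011 popcount=3 -> skip
r=36=100100 popcount=2 -> skip
r=37=100101 popcount=3 -> skip
r=38=100110 popcount=3 -> skip
r=39=100111 popcount=4 -> skip
r=40=101000 popcount=2 -> skip
r=41=101001 popcount=3 -> skip
r=42=101010 popcount=3 -> skip
r=43=101011 popcount=4 -> skip
r=44=101100 popcount=3 -> skip
r=45=101101 popcount=4 -> skip
r=46=101110 popcount=4 -> skip
r=47=101111 popcount=5 -> skip
r=48=110000 popcount=2 -> skip
Kept rows: 32

Answer: 32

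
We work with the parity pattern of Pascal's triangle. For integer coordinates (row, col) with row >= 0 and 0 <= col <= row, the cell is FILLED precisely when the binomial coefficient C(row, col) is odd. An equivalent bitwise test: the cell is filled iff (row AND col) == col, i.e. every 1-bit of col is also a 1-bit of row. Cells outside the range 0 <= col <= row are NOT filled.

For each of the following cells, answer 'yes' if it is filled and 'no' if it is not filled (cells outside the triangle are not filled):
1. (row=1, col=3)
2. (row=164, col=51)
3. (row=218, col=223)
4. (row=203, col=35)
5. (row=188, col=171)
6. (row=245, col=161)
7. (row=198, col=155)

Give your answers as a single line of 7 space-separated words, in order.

Answer: no no no no no yes no

Derivation:
(1,3): col outside [0, 1] -> not filled
(164,51): row=0b10100100, col=0b110011, row AND col = 0b100000 = 32; 32 != 51 -> empty
(218,223): col outside [0, 218] -> not filled
(203,35): row=0b11001011, col=0b100011, row AND col = 0b11 = 3; 3 != 35 -> empty
(188,171): row=0b10111100, col=0b10101011, row AND col = 0b10101000 = 168; 168 != 171 -> empty
(245,161): row=0b11110101, col=0b10100001, row AND col = 0b10100001 = 161; 161 == 161 -> filled
(198,155): row=0b11000110, col=0b10011011, row AND col = 0b10000010 = 130; 130 != 155 -> empty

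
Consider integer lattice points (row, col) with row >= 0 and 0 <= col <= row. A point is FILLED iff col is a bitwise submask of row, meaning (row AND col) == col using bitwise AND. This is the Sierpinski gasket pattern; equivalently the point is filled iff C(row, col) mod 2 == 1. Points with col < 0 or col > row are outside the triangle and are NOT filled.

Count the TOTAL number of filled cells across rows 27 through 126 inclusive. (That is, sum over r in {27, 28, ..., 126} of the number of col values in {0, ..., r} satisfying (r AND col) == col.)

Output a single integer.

r27=11011 pc4: +16 =16
r28=11100 pc3: +8 =24
r29=11101 pc4: +16 =40
r30=11110 pc4: +16 =56
r31=11111 pc5: +32 =88
r32=100000 pc1: +2 =90
r33=100001 pc2: +4 =94
r34=100010 pc2: +4 =98
r35=100011 pc3: +8 =106
r36=100100 pc2: +4 =110
r37=100101 pc3: +8 =118
r38=100110 pc3: +8 =126
r39=100111 pc4: +16 =142
r40=101000 pc2: +4 =146
r41=101001 pc3: +8 =154
r42=101010 pc3: +8 =162
r43=101011 pc4: +16 =178
r44=101100 pc3: +8 =186
r45=101101 pc4: +16 =202
r46=101110 pc4: +16 =218
r47=101111 pc5: +32 =250
r48=110000 pc2: +4 =254
r49=110001 pc3: +8 =262
r50=110010 pc3: +8 =270
r51=110011 pc4: +16 =286
r52=110100 pc3: +8 =294
r53=110101 pc4: +16 =310
r54=110110 pc4: +16 =326
r55=110111 pc5: +32 =358
r56=111000 pc3: +8 =366
r57=111001 pc4: +16 =382
r58=111010 pc4: +16 =398
r59=111011 pc5: +32 =430
r60=111100 pc4: +16 =446
r61=111101 pc5: +32 =478
r62=111110 pc5: +32 =510
r63=111111 pc6: +64 =574
r64=1000000 pc1: +2 =576
r65=1000001 pc2: +4 =580
r66=1000010 pc2: +4 =584
r67=1000011 pc3: +8 =592
r68=1000100 pc2: +4 =596
r69=1000101 pc3: +8 =604
r70=1000110 pc3: +8 =612
r71=1000111 pc4: +16 =628
r72=1001000 pc2: +4 =632
r73=1001001 pc3: +8 =640
r74=1001010 pc3: +8 =648
r75=1001011 pc4: +16 =664
r76=1001100 pc3: +8 =672
r77=1001101 pc4: +16 =688
r78=1001110 pc4: +16 =704
r79=1001111 pc5: +32 =736
r80=1010000 pc2: +4 =740
r81=1010001 pc3: +8 =748
r82=1010010 pc3: +8 =756
r83=1010011 pc4: +16 =772
r84=1010100 pc3: +8 =780
r85=1010101 pc4: +16 =796
r86=1010110 pc4: +16 =812
r87=1010111 pc5: +32 =844
r88=1011000 pc3: +8 =852
r89=1011001 pc4: +16 =868
r90=1011010 pc4: +16 =884
r91=1011011 pc5: +32 =916
r92=1011100 pc4: +16 =932
r93=1011101 pc5: +32 =964
r94=1011110 pc5: +32 =996
r95=1011111 pc6: +64 =1060
r96=1100000 pc2: +4 =1064
r97=1100001 pc3: +8 =1072
r98=1100010 pc3: +8 =1080
r99=1100011 pc4: +16 =1096
r100=1100100 pc3: +8 =1104
r101=1100101 pc4: +16 =1120
r102=1100110 pc4: +16 =1136
r103=1100111 pc5: +32 =1168
r104=1101000 pc3: +8 =1176
r105=1101001 pc4: +16 =1192
r106=1101010 pc4: +16 =1208
r107=1101011 pc5: +32 =1240
r108=1101100 pc4: +16 =1256
r109=1101101 pc5: +32 =1288
r110=1101110 pc5: +32 =1320
r111=1101111 pc6: +64 =1384
r112=1110000 pc3: +8 =1392
r113=1110001 pc4: +16 =1408
r114=1110010 pc4: +16 =1424
r115=1110011 pc5: +32 =1456
r116=1110100 pc4: +16 =1472
r117=1110101 pc5: +32 =1504
r118=1110110 pc5: +32 =1536
r119=1110111 pc6: +64 =1600
r120=1111000 pc4: +16 =1616
r121=1111001 pc5: +32 =1648
r122=1111010 pc5: +32 =1680
r123=1111011 pc6: +64 =1744
r124=1111100 pc5: +32 =1776
r125=1111101 pc6: +64 =1840
r126=1111110 pc6: +64 =1904

Answer: 1904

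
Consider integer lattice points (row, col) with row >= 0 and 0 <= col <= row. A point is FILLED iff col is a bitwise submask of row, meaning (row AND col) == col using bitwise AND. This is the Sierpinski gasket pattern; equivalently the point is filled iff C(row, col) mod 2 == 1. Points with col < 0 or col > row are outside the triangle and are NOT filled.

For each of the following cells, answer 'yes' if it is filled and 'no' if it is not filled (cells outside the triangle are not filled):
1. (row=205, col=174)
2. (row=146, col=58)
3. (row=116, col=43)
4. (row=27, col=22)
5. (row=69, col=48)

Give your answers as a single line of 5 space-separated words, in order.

(205,174): row=0b11001101, col=0b10101110, row AND col = 0b10001100 = 140; 140 != 174 -> empty
(146,58): row=0b10010010, col=0b111010, row AND col = 0b10010 = 18; 18 != 58 -> empty
(116,43): row=0b1110100, col=0b101011, row AND col = 0b100000 = 32; 32 != 43 -> empty
(27,22): row=0b11011, col=0b10110, row AND col = 0b10010 = 18; 18 != 22 -> empty
(69,48): row=0b1000101, col=0b110000, row AND col = 0b0 = 0; 0 != 48 -> empty

Answer: no no no no no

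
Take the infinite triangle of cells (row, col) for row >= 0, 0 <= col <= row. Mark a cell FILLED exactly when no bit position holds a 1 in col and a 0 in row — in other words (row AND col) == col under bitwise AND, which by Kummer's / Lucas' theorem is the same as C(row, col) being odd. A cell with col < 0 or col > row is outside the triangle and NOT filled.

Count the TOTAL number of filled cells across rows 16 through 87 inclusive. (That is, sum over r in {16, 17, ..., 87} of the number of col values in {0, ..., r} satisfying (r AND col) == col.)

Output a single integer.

Answer: 918

Derivation:
r16=10000 pc1: +2 =2
r17=10001 pc2: +4 =6
r18=10010 pc2: +4 =10
r19=10011 pc3: +8 =18
r20=10100 pc2: +4 =22
r21=10101 pc3: +8 =30
r22=10110 pc3: +8 =38
r23=10111 pc4: +16 =54
r24=11000 pc2: +4 =58
r25=11001 pc3: +8 =66
r26=11010 pc3: +8 =74
r27=11011 pc4: +16 =90
r28=11100 pc3: +8 =98
r29=11101 pc4: +16 =114
r30=11110 pc4: +16 =130
r31=11111 pc5: +32 =162
r32=100000 pc1: +2 =164
r33=100001 pc2: +4 =168
r34=100010 pc2: +4 =172
r35=100011 pc3: +8 =180
r36=100100 pc2: +4 =184
r37=100101 pc3: +8 =192
r38=100110 pc3: +8 =200
r39=100111 pc4: +16 =216
r40=101000 pc2: +4 =220
r41=101001 pc3: +8 =228
r42=101010 pc3: +8 =236
r43=101011 pc4: +16 =252
r44=101100 pc3: +8 =260
r45=101101 pc4: +16 =276
r46=101110 pc4: +16 =292
r47=101111 pc5: +32 =324
r48=110000 pc2: +4 =328
r49=110001 pc3: +8 =336
r50=110010 pc3: +8 =344
r51=110011 pc4: +16 =360
r52=110100 pc3: +8 =368
r53=110101 pc4: +16 =384
r54=110110 pc4: +16 =400
r55=110111 pc5: +32 =432
r56=111000 pc3: +8 =440
r57=111001 pc4: +16 =456
r58=111010 pc4: +16 =472
r59=111011 pc5: +32 =504
r60=111100 pc4: +16 =520
r61=111101 pc5: +32 =552
r62=111110 pc5: +32 =584
r63=111111 pc6: +64 =648
r64=1000000 pc1: +2 =650
r65=1000001 pc2: +4 =654
r66=1000010 pc2: +4 =658
r67=1000011 pc3: +8 =666
r68=1000100 pc2: +4 =670
r69=1000101 pc3: +8 =678
r70=1000110 pc3: +8 =686
r71=1000111 pc4: +16 =702
r72=1001000 pc2: +4 =706
r73=1001001 pc3: +8 =714
r74=1001010 pc3: +8 =722
r75=1001011 pc4: +16 =738
r76=1001100 pc3: +8 =746
r77=1001101 pc4: +16 =762
r78=1001110 pc4: +16 =778
r79=1001111 pc5: +32 =810
r80=1010000 pc2: +4 =814
r81=1010001 pc3: +8 =822
r82=1010010 pc3: +8 =830
r83=1010011 pc4: +16 =846
r84=1010100 pc3: +8 =854
r85=1010101 pc4: +16 =870
r86=1010110 pc4: +16 =886
r87=1010111 pc5: +32 =918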